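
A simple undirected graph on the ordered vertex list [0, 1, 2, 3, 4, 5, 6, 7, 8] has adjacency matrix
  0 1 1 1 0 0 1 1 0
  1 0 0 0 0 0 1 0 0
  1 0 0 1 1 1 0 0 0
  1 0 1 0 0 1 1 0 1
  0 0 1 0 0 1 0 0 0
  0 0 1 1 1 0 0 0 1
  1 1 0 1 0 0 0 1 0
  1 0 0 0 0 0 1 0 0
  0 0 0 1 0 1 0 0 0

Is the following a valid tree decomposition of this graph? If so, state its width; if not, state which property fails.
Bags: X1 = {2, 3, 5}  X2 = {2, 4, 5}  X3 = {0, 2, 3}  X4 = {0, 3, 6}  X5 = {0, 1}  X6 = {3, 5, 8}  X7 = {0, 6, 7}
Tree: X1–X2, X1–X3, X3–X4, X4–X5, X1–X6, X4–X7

No — edge (6,1) lies in no bag.

A tree decomposition must satisfy three properties: every vertex lies in some bag; for every edge, both endpoints lie together in some bag; and for every vertex, the bags containing it form a connected subtree. Here edge (6,1) lies in no bag, so the decomposition is invalid.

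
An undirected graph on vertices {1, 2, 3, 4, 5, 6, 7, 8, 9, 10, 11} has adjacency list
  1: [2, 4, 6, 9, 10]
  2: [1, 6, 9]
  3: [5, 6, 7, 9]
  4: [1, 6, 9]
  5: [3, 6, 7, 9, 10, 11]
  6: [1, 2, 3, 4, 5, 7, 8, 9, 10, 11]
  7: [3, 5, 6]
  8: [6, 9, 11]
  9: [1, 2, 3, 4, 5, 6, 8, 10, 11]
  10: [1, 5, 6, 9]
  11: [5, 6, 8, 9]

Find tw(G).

3

A width-3 tree decomposition is:
Bags: B1 = {5, 6, 9, 10}  B2 = {1, 6, 9, 10}  B3 = {3, 5, 6, 9}  B4 = {1, 2, 6, 9}  B5 = {3, 5, 6, 7}  B6 = {5, 6, 9, 11}  B7 = {6, 8, 9, 11}  B8 = {1, 4, 6, 9}
Tree: B1–B2, B1–B3, B2–B4, B3–B5, B1–B6, B6–B7, B2–B8
Every bag has size at most 4, so the width is 4 − 1 = 3 and tw(G) ≤ 3. For the lower bound, the 4 vertices {1, 2, 6, 9} are pairwise adjacent, and any tree decomposition puts a clique entirely inside one bag — forcing width ≥ 3. Hence tw(G) = 3 exactly.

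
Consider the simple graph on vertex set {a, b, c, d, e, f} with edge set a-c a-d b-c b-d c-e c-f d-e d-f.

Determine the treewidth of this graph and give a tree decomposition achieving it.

Treewidth 2.
One such decomposition:
Bags: B1 = {c, d, f}  B2 = {c, d, e}  B3 = {b, c, d}  B4 = {a, c, d}
Tree: B1–B2, B2–B3, B3–B4

Each bag holds 3 vertices, so the decomposition has width 2, which upper-bounds the treewidth. Since f–c–e–d–f is a cycle in G, G is not acyclic. Forests are exactly the graphs of treewidth ≤ 1, so tw(G) ≥ 2. Hence tw(G) = 2 exactly.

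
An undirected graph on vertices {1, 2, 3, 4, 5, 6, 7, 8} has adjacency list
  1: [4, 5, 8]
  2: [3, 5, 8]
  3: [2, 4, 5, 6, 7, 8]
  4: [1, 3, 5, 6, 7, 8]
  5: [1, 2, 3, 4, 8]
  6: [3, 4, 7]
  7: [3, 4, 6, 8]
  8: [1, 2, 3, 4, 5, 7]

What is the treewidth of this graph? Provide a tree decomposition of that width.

Treewidth 3.
Bags: B1 = {3, 4, 6, 7}  B2 = {3, 4, 7, 8}  B3 = {3, 4, 5, 8}  B4 = {1, 4, 5, 8}  B5 = {2, 3, 5, 8}
Tree: B1–B2, B2–B3, B3–B4, B3–B5

Every bag has size at most 4, so the width is 4 − 1 = 3 and tw(G) ≤ 3. On the other hand G contains the 4-clique {1, 4, 5, 8}. A clique must lie in a single bag of any decomposition, so no decomposition can have width below 3. The upper and lower bounds meet at 3, so that is the treewidth.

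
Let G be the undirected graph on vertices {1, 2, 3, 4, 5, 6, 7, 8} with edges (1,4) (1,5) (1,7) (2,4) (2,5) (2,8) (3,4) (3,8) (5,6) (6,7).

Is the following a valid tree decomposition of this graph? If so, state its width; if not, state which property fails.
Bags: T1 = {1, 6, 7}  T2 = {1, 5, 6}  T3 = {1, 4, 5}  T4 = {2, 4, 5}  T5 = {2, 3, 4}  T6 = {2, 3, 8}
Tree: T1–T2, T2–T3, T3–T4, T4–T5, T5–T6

Vertex coverage: the bags together contain {1, 2, 3, 4, 5, 6, 7, 8}, the full vertex set. Edge coverage: each edge of G has both endpoints in at least one bag. Running intersection: for every vertex, the bags containing it form a connected subtree. All three properties hold, so this is a valid tree decomposition of width max|bag| − 1 = 2, and hence tw(G) ≤ 2.

Yes; width 2.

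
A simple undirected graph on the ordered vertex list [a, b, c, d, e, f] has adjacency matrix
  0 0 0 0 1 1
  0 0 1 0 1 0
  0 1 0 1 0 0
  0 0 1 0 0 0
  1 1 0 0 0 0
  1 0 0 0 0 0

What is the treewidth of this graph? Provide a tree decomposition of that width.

Treewidth 1.
One optimal decomposition is:
Bags: B1 = {c, d}  B2 = {b, c}  B3 = {b, e}  B4 = {a, e}  B5 = {a, f}
Tree: B1–B2, B2–B3, B3–B4, B4–B5

Each bag holds 2 vertices, so the decomposition has width 1, which upper-bounds the treewidth. G has an edge, so its treewidth is at least 1. Hence tw(G) = 1 exactly.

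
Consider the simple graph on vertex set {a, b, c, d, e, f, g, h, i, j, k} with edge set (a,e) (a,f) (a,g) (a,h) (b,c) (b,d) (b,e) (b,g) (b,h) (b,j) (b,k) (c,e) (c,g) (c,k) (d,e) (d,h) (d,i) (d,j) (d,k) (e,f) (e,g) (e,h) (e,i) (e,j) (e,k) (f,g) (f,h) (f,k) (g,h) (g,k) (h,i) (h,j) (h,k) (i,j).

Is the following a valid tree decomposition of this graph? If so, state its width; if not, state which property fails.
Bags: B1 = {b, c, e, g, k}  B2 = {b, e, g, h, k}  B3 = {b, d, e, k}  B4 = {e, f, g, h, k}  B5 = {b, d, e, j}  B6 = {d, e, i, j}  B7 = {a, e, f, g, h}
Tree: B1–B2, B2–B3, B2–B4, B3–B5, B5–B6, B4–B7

A tree decomposition must satisfy three properties: every vertex lies in some bag; for every edge, both endpoints lie together in some bag; and for every vertex, the bags containing it form a connected subtree. Here edge (h,d) lies in no bag, so the decomposition is invalid.

No — edge (h,d) lies in no bag.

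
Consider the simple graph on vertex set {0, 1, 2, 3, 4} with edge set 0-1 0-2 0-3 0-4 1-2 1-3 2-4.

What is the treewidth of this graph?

2

A width-2 tree decomposition is:
Bags: B1 = {0, 1, 2}  B2 = {0, 1, 3}  B3 = {0, 2, 4}
Tree: B1–B2, B1–B3
The largest bag has 3 vertices, giving width 2; this decomposition certifies tw(G) ≤ 2. For the lower bound, the 3 vertices {0, 1, 2} are pairwise adjacent, and any tree decomposition puts a clique entirely inside one bag — forcing width ≥ 2. Combining the bounds, tw(G) = 2.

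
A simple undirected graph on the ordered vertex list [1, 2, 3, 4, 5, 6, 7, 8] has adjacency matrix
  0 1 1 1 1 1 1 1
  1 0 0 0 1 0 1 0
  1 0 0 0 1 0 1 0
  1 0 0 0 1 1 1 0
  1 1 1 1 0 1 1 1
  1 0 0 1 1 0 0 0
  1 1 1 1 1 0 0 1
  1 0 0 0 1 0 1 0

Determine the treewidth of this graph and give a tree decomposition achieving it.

Each bag holds 4 vertices, so the decomposition has width 3, which upper-bounds the treewidth. On the other hand G contains the 4-clique {1, 4, 5, 6}. A clique must lie in a single bag of any decomposition, so no decomposition can have width below 3. Combining the bounds, tw(G) = 3.

Treewidth 3.
Bags: B1 = {1, 2, 5, 7}  B2 = {1, 4, 5, 7}  B3 = {1, 4, 5, 6}  B4 = {1, 3, 5, 7}  B5 = {1, 5, 7, 8}
Tree: B1–B2, B2–B3, B2–B4, B2–B5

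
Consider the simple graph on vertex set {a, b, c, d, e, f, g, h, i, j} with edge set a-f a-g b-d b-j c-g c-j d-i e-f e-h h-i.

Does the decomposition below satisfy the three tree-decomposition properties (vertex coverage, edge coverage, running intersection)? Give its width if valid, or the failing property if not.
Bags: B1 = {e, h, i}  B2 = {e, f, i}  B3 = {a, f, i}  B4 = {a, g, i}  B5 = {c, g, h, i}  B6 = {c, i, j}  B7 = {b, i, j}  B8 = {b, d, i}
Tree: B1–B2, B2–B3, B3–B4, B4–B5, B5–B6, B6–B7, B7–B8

A tree decomposition must satisfy three properties: every vertex lies in some bag; for every edge, both endpoints lie together in some bag; and for every vertex, the bags containing it form a connected subtree. Here bags containing vertex h are not connected in the tree, so the decomposition is invalid.

No — bags containing vertex h are not connected in the tree.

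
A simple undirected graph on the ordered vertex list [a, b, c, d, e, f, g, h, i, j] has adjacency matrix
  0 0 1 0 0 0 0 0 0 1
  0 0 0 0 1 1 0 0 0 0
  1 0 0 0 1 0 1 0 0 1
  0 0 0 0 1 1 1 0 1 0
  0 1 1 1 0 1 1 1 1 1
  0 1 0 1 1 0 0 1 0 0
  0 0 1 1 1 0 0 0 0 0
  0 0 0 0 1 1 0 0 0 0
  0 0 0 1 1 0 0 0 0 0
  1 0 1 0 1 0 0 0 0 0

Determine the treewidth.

A width-2 tree decomposition is:
Bags: B1 = {d, e, f}  B2 = {d, e, g}  B3 = {e, f, h}  B4 = {c, e, g}  B5 = {b, e, f}  B6 = {c, e, j}  B7 = {a, c, j}  B8 = {d, e, i}
Tree: B1–B2, B1–B3, B2–B4, B1–B5, B4–B6, B6–B7, B1–B8
The largest bag has 3 vertices, giving width 2; this decomposition certifies tw(G) ≤ 2. On the other hand G contains the 3-clique {d, e, g}. A clique must lie in a single bag of any decomposition, so no decomposition can have width below 2. Combining the bounds, tw(G) = 2.

2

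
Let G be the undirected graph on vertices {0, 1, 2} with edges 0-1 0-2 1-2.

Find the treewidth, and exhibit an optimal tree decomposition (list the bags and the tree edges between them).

Treewidth 2.
One optimal decomposition is:
Bags: B1 = {0, 1, 2}
Tree: (single bag)

A single bag containing all 3 vertices is trivially a valid decomposition of width 2. Conversely, {0, 1, 2} is a clique of size 3, and the vertices of any clique must share a bag in every tree decomposition; so some bag has ≥ 3 vertices and tw(G) ≥ 2. Therefore the treewidth is 2.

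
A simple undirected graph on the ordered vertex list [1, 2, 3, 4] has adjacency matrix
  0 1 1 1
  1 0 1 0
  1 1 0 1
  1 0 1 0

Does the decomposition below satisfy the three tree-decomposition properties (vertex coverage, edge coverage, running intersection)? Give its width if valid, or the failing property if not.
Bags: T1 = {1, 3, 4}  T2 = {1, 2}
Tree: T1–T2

A tree decomposition must satisfy three properties: every vertex lies in some bag; for every edge, both endpoints lie together in some bag; and for every vertex, the bags containing it form a connected subtree. Here edge (3,2) lies in no bag, so the decomposition is invalid.

No — edge (3,2) lies in no bag.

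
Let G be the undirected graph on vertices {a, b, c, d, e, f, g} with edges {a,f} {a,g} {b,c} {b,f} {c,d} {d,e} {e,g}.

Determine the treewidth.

2

A width-2 tree decomposition is:
Bags: B1 = {a, b, f}  B2 = {a, b, g}  B3 = {b, e, g}  B4 = {b, d, e}  B5 = {b, c, d}
Tree: B1–B2, B2–B3, B3–B4, B4–B5
The largest bag has 3 vertices, giving width 2; this decomposition certifies tw(G) ≤ 2. The edges b–f–a–g–e–d–c–b form a cycle, so G is not a tree and its treewidth is at least 2. The upper and lower bounds meet at 2, so that is the treewidth.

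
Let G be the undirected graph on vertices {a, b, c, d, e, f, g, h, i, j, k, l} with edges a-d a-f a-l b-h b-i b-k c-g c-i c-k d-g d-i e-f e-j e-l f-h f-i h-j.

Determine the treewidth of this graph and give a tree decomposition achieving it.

Treewidth 3.
Bags: B1 = {c, d, g, k}  B2 = {c, d, i, k}  B3 = {b, d, i, k}  B4 = {a, b, d, i}  B5 = {a, b, f, i}  B6 = {a, b, f, h}  B7 = {a, f, h, l}  B8 = {e, f, h, l}  B9 = {e, h, j, l}
Tree: B1–B2, B2–B3, B3–B4, B4–B5, B5–B6, B6–B7, B7–B8, B8–B9

Every bag has size at most 4, so the width is 4 − 1 = 3 and tw(G) ≤ 3. For the lower bound: the 4 vertex sets {c,g,k}, {d}, {i}, {a,b,f,h} are disjoint, each induces a connected subgraph, and every pair is joined by at least one edge of G. Contracting each set to a single vertex therefore yields K_{4} as a minor, and since treewidth is minor-monotone, tw(G) ≥ tw(K_{4}) = 3. Combining the bounds, tw(G) = 3.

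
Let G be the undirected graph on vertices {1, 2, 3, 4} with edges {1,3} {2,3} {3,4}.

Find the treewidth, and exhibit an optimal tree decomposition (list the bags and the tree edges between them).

Treewidth 1.
One such decomposition:
Bags: B1 = {3, 4}  B2 = {1, 3}  B3 = {2, 3}
Tree: B1–B2, B2–B3

The largest bag has 2 vertices, giving width 1; this decomposition certifies tw(G) ≤ 1. Any graph with an edge has treewidth ≥ 1, and G has the edge 3–4. The upper and lower bounds meet at 1, so that is the treewidth.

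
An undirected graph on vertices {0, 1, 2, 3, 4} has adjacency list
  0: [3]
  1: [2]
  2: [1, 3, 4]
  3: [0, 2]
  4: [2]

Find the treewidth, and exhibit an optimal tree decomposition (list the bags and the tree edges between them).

Each bag holds 2 vertices, so the decomposition has width 1, which upper-bounds the treewidth. Since G has at least one edge (e.g. 3–0), it is not an edgeless graph, so tw(G) ≥ 1. Therefore the treewidth is 1.

Treewidth 1.
Bags: B1 = {0, 3}  B2 = {2, 3}  B3 = {2, 4}  B4 = {1, 2}
Tree: B1–B2, B2–B3, B3–B4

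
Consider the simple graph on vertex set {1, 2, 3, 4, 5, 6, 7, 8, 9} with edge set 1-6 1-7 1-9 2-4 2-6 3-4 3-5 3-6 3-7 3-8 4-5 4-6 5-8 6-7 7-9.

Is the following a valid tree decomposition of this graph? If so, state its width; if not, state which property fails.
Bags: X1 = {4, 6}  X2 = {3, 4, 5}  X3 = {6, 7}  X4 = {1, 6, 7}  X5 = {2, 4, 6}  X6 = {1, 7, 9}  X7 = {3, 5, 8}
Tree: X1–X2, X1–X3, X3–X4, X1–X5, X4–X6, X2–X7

No — edge (3,6) lies in no bag.

A tree decomposition must satisfy three properties: every vertex lies in some bag; for every edge, both endpoints lie together in some bag; and for every vertex, the bags containing it form a connected subtree. Here edge (3,6) lies in no bag, so the decomposition is invalid.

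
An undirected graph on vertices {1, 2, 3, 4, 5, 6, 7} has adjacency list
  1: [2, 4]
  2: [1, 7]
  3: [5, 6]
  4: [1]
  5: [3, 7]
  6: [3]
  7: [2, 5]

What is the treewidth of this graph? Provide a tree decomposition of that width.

Every bag has size at most 2, so the width is 2 − 1 = 1 and tw(G) ≤ 1. Since G has at least one edge (e.g. 6–3), it is not an edgeless graph, so tw(G) ≥ 1. Therefore the treewidth is 1.

Treewidth 1.
Bags: B1 = {3, 6}  B2 = {3, 5}  B3 = {5, 7}  B4 = {2, 7}  B5 = {1, 2}  B6 = {1, 4}
Tree: B1–B2, B2–B3, B3–B4, B4–B5, B5–B6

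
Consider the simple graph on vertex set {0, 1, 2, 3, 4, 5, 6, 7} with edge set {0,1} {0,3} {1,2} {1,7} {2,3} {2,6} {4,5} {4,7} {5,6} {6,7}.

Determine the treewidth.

2

A width-2 tree decomposition is:
Bags: B1 = {4, 5, 6}  B2 = {4, 6, 7}  B3 = {2, 6, 7}  B4 = {1, 2, 7}  B5 = {1, 2, 3}  B6 = {0, 1, 3}
Tree: B1–B2, B2–B3, B3–B4, B4–B5, B5–B6
Each bag holds 3 vertices, so the decomposition has width 2, which upper-bounds the treewidth. For the lower bound, G contains the cycle 5–4–7–6–5, so G is not a forest; only forests have treewidth ≤ 1, hence tw(G) ≥ 2. Hence tw(G) = 2 exactly.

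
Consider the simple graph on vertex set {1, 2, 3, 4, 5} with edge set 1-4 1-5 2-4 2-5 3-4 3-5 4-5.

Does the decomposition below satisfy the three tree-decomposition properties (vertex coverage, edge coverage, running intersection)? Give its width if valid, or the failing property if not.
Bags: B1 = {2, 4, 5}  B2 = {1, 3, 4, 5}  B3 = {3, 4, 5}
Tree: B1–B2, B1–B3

A tree decomposition must satisfy three properties: every vertex lies in some bag; for every edge, both endpoints lie together in some bag; and for every vertex, the bags containing it form a connected subtree. Here bags containing vertex 3 are not connected in the tree, so the decomposition is invalid.

No — bags containing vertex 3 are not connected in the tree.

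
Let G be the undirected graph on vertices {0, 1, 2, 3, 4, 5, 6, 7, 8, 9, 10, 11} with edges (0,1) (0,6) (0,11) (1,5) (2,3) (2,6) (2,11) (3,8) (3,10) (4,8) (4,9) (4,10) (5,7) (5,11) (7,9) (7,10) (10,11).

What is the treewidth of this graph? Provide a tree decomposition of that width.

The largest bag has 4 vertices, giving width 3; this decomposition certifies tw(G) ≤ 3. For the lower bound: the 4 vertex sets {0,1,6}, {5}, {11}, {2,3,7,10} are disjoint, each induces a connected subgraph, and every pair is joined by at least one edge of G. Contracting each set to a single vertex therefore yields K_{4} as a minor, and since treewidth is minor-monotone, tw(G) ≥ tw(K_{4}) = 3. Hence tw(G) = 3 exactly.

Treewidth 3.
One such decomposition:
Bags: B1 = {0, 1, 5, 6}  B2 = {0, 5, 6, 11}  B3 = {2, 5, 6, 11}  B4 = {2, 5, 7, 11}  B5 = {2, 7, 10, 11}  B6 = {2, 3, 7, 10}  B7 = {3, 7, 9, 10}  B8 = {3, 4, 9, 10}  B9 = {3, 4, 8, 9}
Tree: B1–B2, B2–B3, B3–B4, B4–B5, B5–B6, B6–B7, B7–B8, B8–B9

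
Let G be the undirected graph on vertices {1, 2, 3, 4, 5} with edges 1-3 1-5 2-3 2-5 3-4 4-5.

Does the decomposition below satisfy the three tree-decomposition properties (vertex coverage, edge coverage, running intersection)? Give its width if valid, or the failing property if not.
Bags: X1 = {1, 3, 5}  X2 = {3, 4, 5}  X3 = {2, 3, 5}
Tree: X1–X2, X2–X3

Yes; width 2.

Checking the three conditions: (i) the bags cover all of {1, 2, 3, 4, 5}; (ii) for each edge, some bag contains both endpoints; (iii) the bags containing any fixed vertex form a subtree. All hold, so the decomposition is valid with width 3 − 1 = 2.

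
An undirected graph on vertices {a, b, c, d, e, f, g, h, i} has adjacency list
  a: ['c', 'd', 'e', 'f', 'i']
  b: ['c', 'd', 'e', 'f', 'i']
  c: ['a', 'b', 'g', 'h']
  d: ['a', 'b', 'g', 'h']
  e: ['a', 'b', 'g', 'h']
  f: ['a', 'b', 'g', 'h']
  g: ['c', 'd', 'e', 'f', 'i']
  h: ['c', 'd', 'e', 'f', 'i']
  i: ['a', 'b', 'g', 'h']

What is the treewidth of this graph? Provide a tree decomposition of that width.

Treewidth 4.
One optimal decomposition is:
Bags: B1 = {a, b, c, g, h}  B2 = {a, b, e, g, h}  B3 = {a, b, g, h, i}  B4 = {a, b, f, g, h}  B5 = {a, b, d, g, h}
Tree: B1–B2, B2–B3, B3–B4, B4–B5

Every bag has size at most 5, so the width is 5 − 1 = 4 and tw(G) ≤ 4. For the lower bound: the 5 vertex sets {b,c}, {e,h}, {a,i}, {g}, {f} are disjoint, each induces a connected subgraph, and every pair is joined by at least one edge of G. Contracting each set to a single vertex therefore yields K_{5} as a minor, and since treewidth is minor-monotone, tw(G) ≥ tw(K_{5}) = 4. Hence tw(G) = 4 exactly.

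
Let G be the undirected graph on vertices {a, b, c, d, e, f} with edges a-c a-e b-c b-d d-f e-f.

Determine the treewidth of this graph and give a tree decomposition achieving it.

Treewidth 2.
One such decomposition:
Bags: B1 = {d, e, f}  B2 = {a, d, e}  B3 = {a, c, d}  B4 = {b, c, d}
Tree: B1–B2, B2–B3, B3–B4

Each bag holds 3 vertices, so the decomposition has width 2, which upper-bounds the treewidth. The edges d–f–e–a–c–b–d form a cycle, so G is not a tree and its treewidth is at least 2. Therefore the treewidth is 2.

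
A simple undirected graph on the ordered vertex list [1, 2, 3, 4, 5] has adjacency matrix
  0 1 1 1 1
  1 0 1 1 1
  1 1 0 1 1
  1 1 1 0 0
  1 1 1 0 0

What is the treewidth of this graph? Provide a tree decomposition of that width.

Treewidth 3.
Bags: B1 = {1, 2, 3, 4}  B2 = {1, 2, 3, 5}
Tree: B1–B2

Each bag holds 4 vertices, so the decomposition has width 3, which upper-bounds the treewidth. Conversely, {1, 2, 3, 4} is a clique of size 4, and the vertices of any clique must share a bag in every tree decomposition; so some bag has ≥ 4 vertices and tw(G) ≥ 3. Therefore the treewidth is 3.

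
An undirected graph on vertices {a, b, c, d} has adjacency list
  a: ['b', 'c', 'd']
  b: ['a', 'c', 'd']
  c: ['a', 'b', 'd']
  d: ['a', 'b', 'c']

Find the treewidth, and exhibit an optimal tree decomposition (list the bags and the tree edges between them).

A single bag containing all 4 vertices is trivially a valid decomposition of width 3. Conversely, {a, b, c, d} is a clique of size 4, and the vertices of any clique must share a bag in every tree decomposition; so some bag has ≥ 4 vertices and tw(G) ≥ 3. Hence tw(G) = 3 exactly.

Treewidth 3.
Bags: B1 = {a, b, c, d}
Tree: (single bag)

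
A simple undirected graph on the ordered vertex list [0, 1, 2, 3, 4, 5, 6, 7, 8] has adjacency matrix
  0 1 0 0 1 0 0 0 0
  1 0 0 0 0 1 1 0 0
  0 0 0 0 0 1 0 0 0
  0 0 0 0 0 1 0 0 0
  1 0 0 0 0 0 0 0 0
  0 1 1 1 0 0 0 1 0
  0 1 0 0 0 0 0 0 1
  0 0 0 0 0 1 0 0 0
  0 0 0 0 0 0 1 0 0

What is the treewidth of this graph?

1

A width-1 tree decomposition is:
Bags: B1 = {1, 5}  B2 = {5, 7}  B3 = {3, 5}  B4 = {1, 6}  B5 = {6, 8}  B6 = {0, 1}  B7 = {0, 4}  B8 = {2, 5}
Tree: B1–B2, B1–B3, B1–B4, B4–B5, B1–B6, B6–B7, B3–B8
The largest bag has 2 vertices, giving width 1; this decomposition certifies tw(G) ≤ 1. G has an edge, so its treewidth is at least 1. Therefore the treewidth is 1.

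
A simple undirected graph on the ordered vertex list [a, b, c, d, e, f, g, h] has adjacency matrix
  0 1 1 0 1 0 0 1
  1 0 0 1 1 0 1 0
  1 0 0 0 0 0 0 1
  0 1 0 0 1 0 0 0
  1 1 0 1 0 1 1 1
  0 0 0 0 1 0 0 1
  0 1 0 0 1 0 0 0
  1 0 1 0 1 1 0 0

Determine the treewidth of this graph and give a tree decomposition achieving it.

Treewidth 2.
One optimal decomposition is:
Bags: B1 = {a, b, e}  B2 = {a, e, h}  B3 = {a, c, h}  B4 = {e, f, h}  B5 = {b, e, g}  B6 = {b, d, e}
Tree: B1–B2, B2–B3, B2–B4, B1–B5, B1–B6

The largest bag has 3 vertices, giving width 2; this decomposition certifies tw(G) ≤ 2. For the lower bound, the 3 vertices {a, e, h} are pairwise adjacent, and any tree decomposition puts a clique entirely inside one bag — forcing width ≥ 2. Therefore the treewidth is 2.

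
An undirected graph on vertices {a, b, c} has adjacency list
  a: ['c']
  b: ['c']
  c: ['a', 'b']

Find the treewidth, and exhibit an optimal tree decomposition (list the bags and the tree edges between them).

Treewidth 1.
One such decomposition:
Bags: B1 = {a, c}  B2 = {b, c}
Tree: B1–B2

The largest bag has 2 vertices, giving width 1; this decomposition certifies tw(G) ≤ 1. Any graph with an edge has treewidth ≥ 1, and G has the edge c–a. Combining the bounds, tw(G) = 1.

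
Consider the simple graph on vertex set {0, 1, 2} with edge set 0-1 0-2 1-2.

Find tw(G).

A width-2 tree decomposition is:
Bags: B1 = {0, 1, 2}
Tree: (single bag)
With just one bag of size 3, the width is 3 − 1 = 2, so tw(G) ≤ 2. Conversely, {0, 1, 2} is a clique of size 3, and the vertices of any clique must share a bag in every tree decomposition; so some bag has ≥ 3 vertices and tw(G) ≥ 2. Therefore the treewidth is 2.

2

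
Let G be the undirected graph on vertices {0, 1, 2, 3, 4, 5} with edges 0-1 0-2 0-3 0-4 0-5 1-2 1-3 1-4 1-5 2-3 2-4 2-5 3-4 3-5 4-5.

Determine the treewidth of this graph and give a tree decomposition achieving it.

Treewidth 5.
One optimal decomposition is:
Bags: B1 = {0, 1, 2, 3, 4, 5}
Tree: (single bag)

With just one bag of size 6, the width is 6 − 1 = 5, so tw(G) ≤ 5. Conversely, {0, 1, 2, 3, 4, 5} is a clique of size 6, and the vertices of any clique must share a bag in every tree decomposition; so some bag has ≥ 6 vertices and tw(G) ≥ 5. Therefore the treewidth is 5.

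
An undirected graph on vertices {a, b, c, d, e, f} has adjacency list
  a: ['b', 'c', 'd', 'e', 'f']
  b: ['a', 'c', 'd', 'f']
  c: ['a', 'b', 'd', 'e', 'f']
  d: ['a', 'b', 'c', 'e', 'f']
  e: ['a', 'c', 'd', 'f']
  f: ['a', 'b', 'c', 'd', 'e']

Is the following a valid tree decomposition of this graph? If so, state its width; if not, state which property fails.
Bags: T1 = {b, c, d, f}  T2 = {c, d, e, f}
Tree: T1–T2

A tree decomposition must satisfy three properties: every vertex lies in some bag; for every edge, both endpoints lie together in some bag; and for every vertex, the bags containing it form a connected subtree. Here vertex a appears in no bag, so the decomposition is invalid.

No — vertex a appears in no bag.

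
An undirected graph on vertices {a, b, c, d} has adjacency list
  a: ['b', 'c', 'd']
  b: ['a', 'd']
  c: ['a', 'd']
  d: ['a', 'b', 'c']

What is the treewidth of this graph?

2

A width-2 tree decomposition is:
Bags: B1 = {a, c, d}  B2 = {a, b, d}
Tree: B1–B2
Every bag has size at most 3, so the width is 3 − 1 = 2 and tw(G) ≤ 2. On the other hand G contains the 3-clique {a, c, d}. A clique must lie in a single bag of any decomposition, so no decomposition can have width below 2. Combining the bounds, tw(G) = 2.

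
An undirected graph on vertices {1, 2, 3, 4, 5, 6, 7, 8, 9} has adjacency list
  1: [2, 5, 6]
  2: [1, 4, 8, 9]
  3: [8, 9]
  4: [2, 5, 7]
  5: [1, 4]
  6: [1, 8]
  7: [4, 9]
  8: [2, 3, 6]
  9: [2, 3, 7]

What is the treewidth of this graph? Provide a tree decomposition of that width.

Treewidth 3.
One optimal decomposition is:
Bags: B1 = {3, 4, 7, 9}  B2 = {2, 3, 4, 9}  B3 = {2, 3, 4, 8}  B4 = {2, 4, 5, 8}  B5 = {1, 2, 5, 8}  B6 = {1, 5, 6, 8}
Tree: B1–B2, B2–B3, B3–B4, B4–B5, B5–B6

The largest bag has 4 vertices, giving width 3; this decomposition certifies tw(G) ≤ 3. For the lower bound: the 4 vertex sets {3,7,9}, {4}, {2}, {1,5,6,8} are disjoint, each induces a connected subgraph, and every pair is joined by at least one edge of G. Contracting each set to a single vertex therefore yields K_{4} as a minor, and since treewidth is minor-monotone, tw(G) ≥ tw(K_{4}) = 3. The upper and lower bounds meet at 3, so that is the treewidth.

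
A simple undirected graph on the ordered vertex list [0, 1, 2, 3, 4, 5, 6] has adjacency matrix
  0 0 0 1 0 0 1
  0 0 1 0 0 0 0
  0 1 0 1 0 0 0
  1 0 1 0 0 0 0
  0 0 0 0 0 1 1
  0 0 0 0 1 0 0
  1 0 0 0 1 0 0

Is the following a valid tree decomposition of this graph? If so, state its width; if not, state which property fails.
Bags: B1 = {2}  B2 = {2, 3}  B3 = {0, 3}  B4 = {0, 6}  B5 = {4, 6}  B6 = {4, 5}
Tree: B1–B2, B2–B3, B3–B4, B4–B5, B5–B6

A tree decomposition must satisfy three properties: every vertex lies in some bag; for every edge, both endpoints lie together in some bag; and for every vertex, the bags containing it form a connected subtree. Here vertex 1 appears in no bag, so the decomposition is invalid.

No — vertex 1 appears in no bag.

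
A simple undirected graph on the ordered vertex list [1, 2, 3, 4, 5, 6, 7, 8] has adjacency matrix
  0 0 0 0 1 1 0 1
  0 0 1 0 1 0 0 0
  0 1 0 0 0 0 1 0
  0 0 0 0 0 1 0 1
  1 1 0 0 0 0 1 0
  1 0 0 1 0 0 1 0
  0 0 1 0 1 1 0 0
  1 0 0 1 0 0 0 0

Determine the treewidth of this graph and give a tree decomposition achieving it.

Treewidth 2.
One such decomposition:
Bags: B1 = {4, 6, 8}  B2 = {1, 6, 8}  B3 = {1, 6, 7}  B4 = {1, 5, 7}  B5 = {3, 5, 7}  B6 = {2, 3, 5}
Tree: B1–B2, B2–B3, B3–B4, B4–B5, B5–B6

The largest bag has 3 vertices, giving width 2; this decomposition certifies tw(G) ≤ 2. The edges 4–8–1–6–4 form a cycle, so G is not a tree and its treewidth is at least 2. Hence tw(G) = 2 exactly.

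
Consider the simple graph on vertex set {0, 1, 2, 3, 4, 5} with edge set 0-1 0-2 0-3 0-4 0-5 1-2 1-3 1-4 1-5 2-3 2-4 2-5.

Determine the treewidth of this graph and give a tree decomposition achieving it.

Every bag has size at most 4, so the width is 4 − 1 = 3 and tw(G) ≤ 3. For the lower bound, the 4 vertices {0, 1, 2, 3} are pairwise adjacent, and any tree decomposition puts a clique entirely inside one bag — forcing width ≥ 3. Therefore the treewidth is 3.

Treewidth 3.
One optimal decomposition is:
Bags: B1 = {0, 1, 2, 4}  B2 = {0, 1, 2, 3}  B3 = {0, 1, 2, 5}
Tree: B1–B2, B2–B3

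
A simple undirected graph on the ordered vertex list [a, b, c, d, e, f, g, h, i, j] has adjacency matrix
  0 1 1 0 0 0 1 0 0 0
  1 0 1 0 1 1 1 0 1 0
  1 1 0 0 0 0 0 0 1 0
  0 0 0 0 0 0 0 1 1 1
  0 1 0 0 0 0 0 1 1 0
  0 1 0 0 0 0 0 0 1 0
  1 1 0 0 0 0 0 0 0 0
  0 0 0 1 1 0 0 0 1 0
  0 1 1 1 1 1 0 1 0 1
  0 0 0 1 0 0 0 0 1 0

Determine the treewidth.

A width-2 tree decomposition is:
Bags: B1 = {e, h, i}  B2 = {b, e, i}  B3 = {d, h, i}  B4 = {b, c, i}  B5 = {a, b, c}  B6 = {a, b, g}  B7 = {b, f, i}  B8 = {d, i, j}
Tree: B1–B2, B1–B3, B2–B4, B4–B5, B5–B6, B2–B7, B3–B8
Every bag has size at most 3, so the width is 3 − 1 = 2 and tw(G) ≤ 2. Conversely, {a, b, g} is a clique of size 3, and the vertices of any clique must share a bag in every tree decomposition; so some bag has ≥ 3 vertices and tw(G) ≥ 2. The upper and lower bounds meet at 2, so that is the treewidth.

2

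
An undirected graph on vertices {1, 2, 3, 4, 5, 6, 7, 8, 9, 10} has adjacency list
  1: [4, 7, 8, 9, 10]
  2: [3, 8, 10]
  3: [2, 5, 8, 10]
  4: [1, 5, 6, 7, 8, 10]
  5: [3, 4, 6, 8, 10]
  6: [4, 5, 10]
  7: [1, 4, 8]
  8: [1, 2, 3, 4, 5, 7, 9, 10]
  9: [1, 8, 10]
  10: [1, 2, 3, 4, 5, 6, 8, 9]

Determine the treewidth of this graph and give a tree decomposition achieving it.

Treewidth 3.
One optimal decomposition is:
Bags: B1 = {1, 4, 8, 10}  B2 = {1, 8, 9, 10}  B3 = {1, 4, 7, 8}  B4 = {4, 5, 8, 10}  B5 = {4, 5, 6, 10}  B6 = {3, 5, 8, 10}  B7 = {2, 3, 8, 10}
Tree: B1–B2, B1–B3, B1–B4, B4–B5, B4–B6, B6–B7

The largest bag has 4 vertices, giving width 3; this decomposition certifies tw(G) ≤ 3. Conversely, {1, 8, 9, 10} is a clique of size 4, and the vertices of any clique must share a bag in every tree decomposition; so some bag has ≥ 4 vertices and tw(G) ≥ 3. The upper and lower bounds meet at 3, so that is the treewidth.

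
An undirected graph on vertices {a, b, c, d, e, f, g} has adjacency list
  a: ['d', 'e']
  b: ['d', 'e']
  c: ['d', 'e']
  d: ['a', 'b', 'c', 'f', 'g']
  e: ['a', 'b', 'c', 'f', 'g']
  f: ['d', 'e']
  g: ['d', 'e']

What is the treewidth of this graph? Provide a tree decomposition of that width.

Treewidth 2.
One such decomposition:
Bags: B1 = {d, e, g}  B2 = {a, d, e}  B3 = {d, e, f}  B4 = {b, d, e}  B5 = {c, d, e}
Tree: B1–B2, B2–B3, B3–B4, B4–B5

The largest bag has 3 vertices, giving width 2; this decomposition certifies tw(G) ≤ 2. For the lower bound, G contains the cycle d–g–e–a–d, so G is not a forest; only forests have treewidth ≤ 1, hence tw(G) ≥ 2. Combining the bounds, tw(G) = 2.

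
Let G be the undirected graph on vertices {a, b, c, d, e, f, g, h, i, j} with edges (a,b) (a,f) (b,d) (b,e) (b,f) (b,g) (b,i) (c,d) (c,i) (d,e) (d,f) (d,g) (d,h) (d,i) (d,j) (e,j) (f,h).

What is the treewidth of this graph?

2

A width-2 tree decomposition is:
Bags: B1 = {d, f, h}  B2 = {b, d, f}  B3 = {b, d, g}  B4 = {b, d, i}  B5 = {a, b, f}  B6 = {b, d, e}  B7 = {d, e, j}  B8 = {c, d, i}
Tree: B1–B2, B2–B3, B2–B4, B2–B5, B2–B6, B6–B7, B4–B8
Each bag holds 3 vertices, so the decomposition has width 2, which upper-bounds the treewidth. For the lower bound, the 3 vertices {d, e, j} are pairwise adjacent, and any tree decomposition puts a clique entirely inside one bag — forcing width ≥ 2. Therefore the treewidth is 2.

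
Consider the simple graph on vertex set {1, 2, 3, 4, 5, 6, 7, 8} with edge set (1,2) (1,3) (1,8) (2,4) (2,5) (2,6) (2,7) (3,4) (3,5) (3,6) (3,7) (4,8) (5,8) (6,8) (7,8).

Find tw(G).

3

A width-3 tree decomposition is:
Bags: B1 = {2, 3, 5, 8}  B2 = {2, 3, 6, 8}  B3 = {2, 3, 7, 8}  B4 = {2, 3, 4, 8}  B5 = {1, 2, 3, 8}
Tree: B1–B2, B2–B3, B3–B4, B4–B5
The largest bag has 4 vertices, giving width 3; this decomposition certifies tw(G) ≤ 3. For the lower bound: the 4 vertex sets {5,8}, {2,6}, {3}, {7} are disjoint, each induces a connected subgraph, and every pair is joined by at least one edge of G. Contracting each set to a single vertex therefore yields K_{4} as a minor, and since treewidth is minor-monotone, tw(G) ≥ tw(K_{4}) = 3. Hence tw(G) = 3 exactly.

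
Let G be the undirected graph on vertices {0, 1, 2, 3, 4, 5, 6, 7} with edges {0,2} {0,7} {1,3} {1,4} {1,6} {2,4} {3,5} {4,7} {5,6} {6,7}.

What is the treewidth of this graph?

2

A width-2 tree decomposition is:
Bags: B1 = {1, 3, 5}  B2 = {1, 5, 6}  B3 = {1, 4, 6}  B4 = {4, 6, 7}  B5 = {2, 4, 7}  B6 = {0, 2, 7}
Tree: B1–B2, B2–B3, B3–B4, B4–B5, B5–B6
Every bag has size at most 3, so the width is 3 − 1 = 2 and tw(G) ≤ 2. Since 3–5–6–1–3 is a cycle in G, G is not acyclic. Forests are exactly the graphs of treewidth ≤ 1, so tw(G) ≥ 2. Therefore the treewidth is 2.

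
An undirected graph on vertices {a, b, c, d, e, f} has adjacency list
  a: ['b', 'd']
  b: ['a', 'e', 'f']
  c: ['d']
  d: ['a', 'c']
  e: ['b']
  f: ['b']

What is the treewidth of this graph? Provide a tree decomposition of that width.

The largest bag has 2 vertices, giving width 1; this decomposition certifies tw(G) ≤ 1. Since G has at least one edge (e.g. a–d), it is not an edgeless graph, so tw(G) ≥ 1. Combining the bounds, tw(G) = 1.

Treewidth 1.
Bags: B1 = {a, d}  B2 = {a, b}  B3 = {c, d}  B4 = {b, e}  B5 = {b, f}
Tree: B1–B2, B1–B3, B2–B4, B2–B5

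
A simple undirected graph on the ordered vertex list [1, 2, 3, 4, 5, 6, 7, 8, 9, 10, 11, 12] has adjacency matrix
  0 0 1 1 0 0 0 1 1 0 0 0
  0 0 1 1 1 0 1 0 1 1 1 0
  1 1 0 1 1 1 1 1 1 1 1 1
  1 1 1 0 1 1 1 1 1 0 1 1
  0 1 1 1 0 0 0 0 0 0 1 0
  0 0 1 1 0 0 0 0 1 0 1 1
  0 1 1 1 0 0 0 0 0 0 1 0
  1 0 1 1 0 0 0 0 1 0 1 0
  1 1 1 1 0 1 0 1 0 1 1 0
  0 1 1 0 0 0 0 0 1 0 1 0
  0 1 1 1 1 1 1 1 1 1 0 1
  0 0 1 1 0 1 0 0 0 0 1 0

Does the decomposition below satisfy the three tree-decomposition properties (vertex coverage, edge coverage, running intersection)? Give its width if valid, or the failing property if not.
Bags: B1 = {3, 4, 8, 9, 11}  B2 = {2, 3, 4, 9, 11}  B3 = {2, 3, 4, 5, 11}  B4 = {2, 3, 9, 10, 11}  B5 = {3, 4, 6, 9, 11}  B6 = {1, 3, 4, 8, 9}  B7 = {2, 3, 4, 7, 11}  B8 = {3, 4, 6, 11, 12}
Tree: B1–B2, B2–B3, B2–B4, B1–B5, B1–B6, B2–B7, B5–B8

Vertex coverage: the bags together contain {1, 2, 3, 4, 5, 6, 7, 8, 9, 10, 11, 12}, the full vertex set. Edge coverage: each edge of G has both endpoints in at least one bag. Running intersection: for every vertex, the bags containing it form a connected subtree. All three properties hold, so this is a valid tree decomposition of width max|bag| − 1 = 4, and hence tw(G) ≤ 4.

Yes; width 4.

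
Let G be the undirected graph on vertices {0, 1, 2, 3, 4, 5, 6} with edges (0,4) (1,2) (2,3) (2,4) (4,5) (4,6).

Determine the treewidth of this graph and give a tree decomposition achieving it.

Treewidth 1.
One optimal decomposition is:
Bags: B1 = {0, 4}  B2 = {2, 4}  B3 = {1, 2}  B4 = {4, 5}  B5 = {2, 3}  B6 = {4, 6}
Tree: B1–B2, B2–B3, B2–B4, B2–B5, B4–B6

Each bag holds 2 vertices, so the decomposition has width 1, which upper-bounds the treewidth. Since G has at least one edge (e.g. 0–4), it is not an edgeless graph, so tw(G) ≥ 1. The upper and lower bounds meet at 1, so that is the treewidth.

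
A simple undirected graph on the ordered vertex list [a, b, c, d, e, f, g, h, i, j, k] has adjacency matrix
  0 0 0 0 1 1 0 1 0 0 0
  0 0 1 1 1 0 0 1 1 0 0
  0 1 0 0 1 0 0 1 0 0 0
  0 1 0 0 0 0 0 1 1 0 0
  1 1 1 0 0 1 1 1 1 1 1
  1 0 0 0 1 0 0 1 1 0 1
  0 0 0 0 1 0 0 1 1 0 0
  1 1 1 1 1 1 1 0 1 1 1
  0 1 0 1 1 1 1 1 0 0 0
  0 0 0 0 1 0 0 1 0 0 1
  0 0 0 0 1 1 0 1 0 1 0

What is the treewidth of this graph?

A width-3 tree decomposition is:
Bags: B1 = {e, f, h, i}  B2 = {e, f, h, k}  B3 = {b, e, h, i}  B4 = {e, g, h, i}  B5 = {e, h, j, k}  B6 = {b, d, h, i}  B7 = {b, c, e, h}  B8 = {a, e, f, h}
Tree: B1–B2, B1–B3, B3–B4, B2–B5, B3–B6, B3–B7, B1–B8
The largest bag has 4 vertices, giving width 3; this decomposition certifies tw(G) ≤ 3. On the other hand G contains the 4-clique {b, d, h, i}. A clique must lie in a single bag of any decomposition, so no decomposition can have width below 3. Therefore the treewidth is 3.

3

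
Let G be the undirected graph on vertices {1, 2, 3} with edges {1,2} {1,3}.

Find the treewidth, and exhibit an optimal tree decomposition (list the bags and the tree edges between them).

Treewidth 1.
Bags: B1 = {1, 2}  B2 = {1, 3}
Tree: B1–B2

Each bag holds 2 vertices, so the decomposition has width 1, which upper-bounds the treewidth. Since G has at least one edge (e.g. 2–1), it is not an edgeless graph, so tw(G) ≥ 1. The upper and lower bounds meet at 1, so that is the treewidth.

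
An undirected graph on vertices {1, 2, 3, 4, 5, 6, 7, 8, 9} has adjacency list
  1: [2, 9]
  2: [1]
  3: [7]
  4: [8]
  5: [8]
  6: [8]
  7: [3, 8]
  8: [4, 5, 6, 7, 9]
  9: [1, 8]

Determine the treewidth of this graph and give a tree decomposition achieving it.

Each bag holds 2 vertices, so the decomposition has width 1, which upper-bounds the treewidth. Any graph with an edge has treewidth ≥ 1, and G has the edge 8–9. The upper and lower bounds meet at 1, so that is the treewidth.

Treewidth 1.
One optimal decomposition is:
Bags: B1 = {8, 9}  B2 = {5, 8}  B3 = {7, 8}  B4 = {3, 7}  B5 = {1, 9}  B6 = {4, 8}  B7 = {6, 8}  B8 = {1, 2}
Tree: B1–B2, B1–B3, B3–B4, B1–B5, B3–B6, B3–B7, B5–B8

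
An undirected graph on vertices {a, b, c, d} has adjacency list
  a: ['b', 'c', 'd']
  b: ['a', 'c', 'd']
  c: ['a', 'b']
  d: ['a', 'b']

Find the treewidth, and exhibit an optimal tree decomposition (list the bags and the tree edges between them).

Treewidth 2.
One such decomposition:
Bags: B1 = {a, b, d}  B2 = {a, b, c}
Tree: B1–B2

Every bag has size at most 3, so the width is 3 − 1 = 2 and tw(G) ≤ 2. Conversely, {a, b, d} is a clique of size 3, and the vertices of any clique must share a bag in every tree decomposition; so some bag has ≥ 3 vertices and tw(G) ≥ 2. Therefore the treewidth is 2.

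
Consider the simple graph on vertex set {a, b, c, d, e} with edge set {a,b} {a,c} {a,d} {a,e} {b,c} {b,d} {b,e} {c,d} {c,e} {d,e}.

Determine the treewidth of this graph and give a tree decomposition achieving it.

A single bag containing all 5 vertices is trivially a valid decomposition of width 4. On the other hand G contains the 5-clique {a, b, c, d, e}. A clique must lie in a single bag of any decomposition, so no decomposition can have width below 4. Hence tw(G) = 4 exactly.

Treewidth 4.
Bags: B1 = {a, b, c, d, e}
Tree: (single bag)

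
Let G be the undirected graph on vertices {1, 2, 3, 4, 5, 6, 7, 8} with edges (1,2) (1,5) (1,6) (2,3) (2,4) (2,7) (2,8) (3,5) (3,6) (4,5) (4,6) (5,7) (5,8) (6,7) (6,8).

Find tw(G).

A width-3 tree decomposition is:
Bags: B1 = {2, 5, 6, 8}  B2 = {2, 4, 5, 6}  B3 = {2, 3, 5, 6}  B4 = {1, 2, 5, 6}  B5 = {2, 5, 6, 7}
Tree: B1–B2, B2–B3, B3–B4, B4–B5
The largest bag has 4 vertices, giving width 3; this decomposition certifies tw(G) ≤ 3. For the lower bound: the 4 vertex sets {2,8}, {4,6}, {5}, {3} are disjoint, each induces a connected subgraph, and every pair is joined by at least one edge of G. Contracting each set to a single vertex therefore yields K_{4} as a minor, and since treewidth is minor-monotone, tw(G) ≥ tw(K_{4}) = 3. Therefore the treewidth is 3.

3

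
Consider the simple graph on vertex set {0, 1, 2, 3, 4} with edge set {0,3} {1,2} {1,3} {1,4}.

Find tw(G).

1

A width-1 tree decomposition is:
Bags: B1 = {0, 3}  B2 = {1, 3}  B3 = {1, 4}  B4 = {1, 2}
Tree: B1–B2, B2–B3, B2–B4
Every bag has size at most 2, so the width is 2 − 1 = 1 and tw(G) ≤ 1. G has an edge, so its treewidth is at least 1. The upper and lower bounds meet at 1, so that is the treewidth.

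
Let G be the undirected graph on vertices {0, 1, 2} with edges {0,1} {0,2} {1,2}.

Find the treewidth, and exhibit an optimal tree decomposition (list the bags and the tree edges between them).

Treewidth 2.
One such decomposition:
Bags: B1 = {0, 1, 2}
Tree: (single bag)

With just one bag of size 3, the width is 3 − 1 = 2, so tw(G) ≤ 2. For the lower bound, the 3 vertices {0, 1, 2} are pairwise adjacent, and any tree decomposition puts a clique entirely inside one bag — forcing width ≥ 2. Hence tw(G) = 2 exactly.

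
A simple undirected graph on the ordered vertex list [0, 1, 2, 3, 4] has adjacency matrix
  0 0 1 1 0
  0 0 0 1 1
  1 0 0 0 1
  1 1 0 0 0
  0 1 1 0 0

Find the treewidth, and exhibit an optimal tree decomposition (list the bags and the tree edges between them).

Treewidth 2.
One optimal decomposition is:
Bags: B1 = {0, 2, 3}  B2 = {1, 2, 3}  B3 = {1, 2, 4}
Tree: B1–B2, B2–B3

Each bag holds 3 vertices, so the decomposition has width 2, which upper-bounds the treewidth. The edges 2–0–3–1–4–2 form a cycle, so G is not a tree and its treewidth is at least 2. The upper and lower bounds meet at 2, so that is the treewidth.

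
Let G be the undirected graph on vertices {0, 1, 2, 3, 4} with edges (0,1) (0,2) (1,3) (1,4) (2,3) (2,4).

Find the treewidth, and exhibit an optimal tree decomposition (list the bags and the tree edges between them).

Treewidth 2.
Bags: B1 = {1, 2, 4}  B2 = {0, 1, 2}  B3 = {1, 2, 3}
Tree: B1–B2, B2–B3

Every bag has size at most 3, so the width is 3 − 1 = 2 and tw(G) ≤ 2. Since 4–2–0–1–4 is a cycle in G, G is not acyclic. Forests are exactly the graphs of treewidth ≤ 1, so tw(G) ≥ 2. Therefore the treewidth is 2.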